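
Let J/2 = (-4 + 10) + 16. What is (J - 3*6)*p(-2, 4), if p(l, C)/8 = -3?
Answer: -624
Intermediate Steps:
p(l, C) = -24 (p(l, C) = 8*(-3) = -24)
J = 44 (J = 2*((-4 + 10) + 16) = 2*(6 + 16) = 2*22 = 44)
(J - 3*6)*p(-2, 4) = (44 - 3*6)*(-24) = (44 - 18)*(-24) = 26*(-24) = -624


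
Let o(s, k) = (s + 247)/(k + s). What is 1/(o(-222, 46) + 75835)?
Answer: 176/13346935 ≈ 1.3187e-5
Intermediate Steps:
o(s, k) = (247 + s)/(k + s)
1/(o(-222, 46) + 75835) = 1/((247 - 222)/(46 - 222) + 75835) = 1/(25/(-176) + 75835) = 1/(-1/176*25 + 75835) = 1/(-25/176 + 75835) = 1/(13346935/176) = 176/13346935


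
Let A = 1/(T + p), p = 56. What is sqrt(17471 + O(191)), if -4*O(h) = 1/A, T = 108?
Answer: sqrt(17430) ≈ 132.02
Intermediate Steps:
A = 1/164 (A = 1/(108 + 56) = 1/164 ≈ 0.0060976)
O(h) = -41 (O(h) = -1/(4*1/164) = -1/4*164 = -41)
sqrt(17471 + O(191)) = sqrt(17471 - 41) = sqrt(17430)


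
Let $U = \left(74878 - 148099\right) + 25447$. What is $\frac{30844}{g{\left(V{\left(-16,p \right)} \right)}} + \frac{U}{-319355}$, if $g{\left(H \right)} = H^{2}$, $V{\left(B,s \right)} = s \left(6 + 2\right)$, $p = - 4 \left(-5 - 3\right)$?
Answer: $\frac{3245275621}{5232312320} \approx 0.62024$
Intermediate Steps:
$p = 32$ ($p = \left(-4\right) \left(-8\right) = 32$)
$V{\left(B,s \right)} = 8 s$ ($V{\left(B,s \right)} = s 8 = 8 s$)
$U = -47774$ ($U = -73221 + 25447 = -47774$)
$\frac{30844}{g{\left(V{\left(-16,p \right)} \right)}} + \frac{U}{-319355} = \frac{30844}{\left(8 \cdot 32\right)^{2}} - \frac{47774}{-319355} = \frac{30844}{256^{2}} - - \frac{47774}{319355} = \frac{30844}{65536} + \frac{47774}{319355} = 30844 \cdot \frac{1}{65536} + \frac{47774}{319355} = \frac{7711}{16384} + \frac{47774}{319355} = \frac{3245275621}{5232312320}$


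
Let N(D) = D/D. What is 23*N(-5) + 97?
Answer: 120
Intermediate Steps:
N(D) = 1
23*N(-5) + 97 = 23*1 + 97 = 23 + 97 = 120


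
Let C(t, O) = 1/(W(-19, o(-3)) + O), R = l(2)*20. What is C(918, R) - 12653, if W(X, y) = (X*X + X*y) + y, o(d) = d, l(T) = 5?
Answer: -6516294/515 ≈ -12653.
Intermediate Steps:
R = 100 (R = 5*20 = 100)
W(X, y) = y + X² + X*y (W(X, y) = (X² + X*y) + y = y + X² + X*y)
C(t, O) = 1/(415 + O) (C(t, O) = 1/((-3 + (-19)² - 19*(-3)) + O) = 1/((-3 + 361 + 57) + O) = 1/(415 + O))
C(918, R) - 12653 = 1/(415 + 100) - 12653 = 1/515 - 12653 = -6516294/515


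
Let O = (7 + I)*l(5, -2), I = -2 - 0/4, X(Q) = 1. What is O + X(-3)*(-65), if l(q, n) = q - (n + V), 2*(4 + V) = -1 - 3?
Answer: 0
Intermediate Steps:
V = -6 (V = -4 + (-1 - 3)/2 = -4 + (1/2)*(-4) = -4 - 2 = -6)
l(q, n) = 6 + q - n (l(q, n) = q - (n - 6) = q - (-6 + n) = q + (6 - n) = 6 + q - n)
I = -2 (I = -2 - 0/4 = -2 - 1*0 = -2 + 0 = -2)
O = 65 (O = (7 - 2)*(6 + 5 - 1*(-2)) = 5*(6 + 5 + 2) = 5*13 = 65)
O + X(-3)*(-65) = 65 + 1*(-65) = 65 - 65 = 0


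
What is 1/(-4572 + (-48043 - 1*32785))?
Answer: -1/85400 ≈ -1.1710e-5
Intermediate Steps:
1/(-4572 + (-48043 - 1*32785)) = 1/(-4572 + (-48043 - 32785)) = 1/(-4572 - 80828) = 1/(-85400) = -1/85400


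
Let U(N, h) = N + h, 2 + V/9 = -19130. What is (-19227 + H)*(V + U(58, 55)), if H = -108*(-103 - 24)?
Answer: 948305325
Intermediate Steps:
H = 13716 (H = -108*(-127) = 13716)
V = -172188 (V = -18 + 9*(-19130) = -18 - 172170 = -172188)
(-19227 + H)*(V + U(58, 55)) = (-19227 + 13716)*(-172188 + (58 + 55)) = -5511*(-172188 + 113) = -5511*(-172075) = 948305325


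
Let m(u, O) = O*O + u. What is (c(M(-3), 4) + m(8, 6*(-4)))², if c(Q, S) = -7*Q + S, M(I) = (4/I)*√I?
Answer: 1036448/3 + 10976*I*√3 ≈ 3.4548e+5 + 19011.0*I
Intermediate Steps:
M(I) = 4/√I
m(u, O) = u + O² (m(u, O) = O² + u = u + O²)
c(Q, S) = S - 7*Q
(c(M(-3), 4) + m(8, 6*(-4)))² = ((4 - 28/√(-3)) + (8 + (6*(-4))²))² = ((4 - 28*(-I*√3/3)) + (8 + (-24)²))² = ((4 - (-28)*I*√3/3) + (8 + 576))² = ((4 + 28*I*√3/3) + 584)² = (588 + 28*I*√3/3)²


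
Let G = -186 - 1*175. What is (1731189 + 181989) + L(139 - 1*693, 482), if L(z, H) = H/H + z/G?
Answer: 690658173/361 ≈ 1.9132e+6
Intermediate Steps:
G = -361 (G = -186 - 175 = -361)
L(z, H) = 1 - z/361 (L(z, H) = H/H + z/(-361) = 1 + z*(-1/361) = 1 - z/361)
(1731189 + 181989) + L(139 - 1*693, 482) = (1731189 + 181989) + (1 - (139 - 1*693)/361) = 1913178 + (1 - (139 - 693)/361) = 1913178 + (1 - 1/361*(-554)) = 1913178 + (1 + 554/361) = 1913178 + 915/361 = 690658173/361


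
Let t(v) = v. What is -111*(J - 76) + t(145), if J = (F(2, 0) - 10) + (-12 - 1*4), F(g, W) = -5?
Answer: 12022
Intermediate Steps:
J = -31 (J = (-5 - 10) + (-12 - 1*4) = -15 + (-12 - 4) = -15 - 16 = -31)
-111*(J - 76) + t(145) = -111*(-31 - 76) + 145 = -111*(-107) + 145 = 11877 + 145 = 12022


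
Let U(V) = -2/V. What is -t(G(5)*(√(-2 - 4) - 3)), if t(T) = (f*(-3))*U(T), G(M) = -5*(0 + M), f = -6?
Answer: 36/125 + 12*I*√6/125 ≈ 0.288 + 0.23515*I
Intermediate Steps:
G(M) = -5*M
t(T) = -36/T (t(T) = (-6*(-3))*(-2/T) = 18*(-2/T) = -36/T)
-t(G(5)*(√(-2 - 4) - 3)) = -(-36)/((-5*5)*(√(-2 - 4) - 3)) = -(-36)/((-25*(√(-6) - 3))) = -(-36)/((-25*(I*√6 - 3))) = -(-36)/((-25*(-3 + I*√6))) = -(-36)/(75 - 25*I*√6) = 36/(75 - 25*I*√6)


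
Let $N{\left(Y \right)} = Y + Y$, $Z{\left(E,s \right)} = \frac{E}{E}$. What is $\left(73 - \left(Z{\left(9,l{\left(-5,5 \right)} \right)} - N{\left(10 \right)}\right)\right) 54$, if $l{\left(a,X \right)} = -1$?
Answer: $4968$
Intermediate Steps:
$Z{\left(E,s \right)} = 1$
$N{\left(Y \right)} = 2 Y$
$\left(73 - \left(Z{\left(9,l{\left(-5,5 \right)} \right)} - N{\left(10 \right)}\right)\right) 54 = \left(73 - \left(1 - 2 \cdot 10\right)\right) 54 = \left(73 - \left(1 - 20\right)\right) 54 = \left(73 - -19\right) 54 = \left(73 + 19\right) 54 = 92 \cdot 54 = 4968$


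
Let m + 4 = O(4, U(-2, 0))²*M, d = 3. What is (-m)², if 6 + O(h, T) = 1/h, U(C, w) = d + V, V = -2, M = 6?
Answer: 2418025/64 ≈ 37782.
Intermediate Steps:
U(C, w) = 1 (U(C, w) = 3 - 2 = 1)
O(h, T) = -6 + 1/h
m = 1555/8 (m = -4 + (-6 + 1/4)²*6 = -4 + (-6 + ¼)²*6 = -4 + (-23/4)²*6 = -4 + (529/16)*6 = -4 + 1587/8 = 1555/8 ≈ 194.38)
(-m)² = (-1*1555/8)² = (-1555/8)² = 2418025/64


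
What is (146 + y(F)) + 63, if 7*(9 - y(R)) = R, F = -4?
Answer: 1530/7 ≈ 218.57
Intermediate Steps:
y(R) = 9 - R/7
(146 + y(F)) + 63 = (146 + (9 - ⅐*(-4))) + 63 = (146 + (9 + 4/7)) + 63 = (146 + 67/7) + 63 = 1089/7 + 63 = 1530/7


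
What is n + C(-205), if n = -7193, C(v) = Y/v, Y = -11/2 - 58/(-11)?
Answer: -6488085/902 ≈ -7193.0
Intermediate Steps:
Y = -5/22 (Y = -11*½ - 58*(-1/11) = -11/2 + 58/11 = -5/22 ≈ -0.22727)
C(v) = -5/(22*v)
n + C(-205) = -7193 - 5/22/(-205) = -7193 - 5/22*(-1/205) = -7193 + 1/902 = -6488085/902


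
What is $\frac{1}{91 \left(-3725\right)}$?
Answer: $- \frac{1}{338975} \approx -2.9501 \cdot 10^{-6}$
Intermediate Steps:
$\frac{1}{91 \left(-3725\right)} = \frac{1}{-338975} = - \frac{1}{338975}$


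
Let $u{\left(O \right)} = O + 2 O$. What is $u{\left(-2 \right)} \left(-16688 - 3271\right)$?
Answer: $119754$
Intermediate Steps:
$u{\left(O \right)} = 3 O$
$u{\left(-2 \right)} \left(-16688 - 3271\right) = 3 \left(-2\right) \left(-16688 - 3271\right) = \left(-6\right) \left(-19959\right) = 119754$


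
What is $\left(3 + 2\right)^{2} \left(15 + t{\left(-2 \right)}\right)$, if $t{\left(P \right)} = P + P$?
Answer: $275$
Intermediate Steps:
$t{\left(P \right)} = 2 P$
$\left(3 + 2\right)^{2} \left(15 + t{\left(-2 \right)}\right) = \left(3 + 2\right)^{2} \left(15 + 2 \left(-2\right)\right) = 5^{2} \left(15 - 4\right) = 25 \cdot 11 = 275$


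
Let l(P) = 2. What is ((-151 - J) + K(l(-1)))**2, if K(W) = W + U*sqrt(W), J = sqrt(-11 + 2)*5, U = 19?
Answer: (149 - 19*sqrt(2) + 15*I)**2 ≈ 14691.0 + 3663.9*I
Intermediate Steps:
J = 15*I (J = sqrt(-9)*5 = (3*I)*5 = 15*I ≈ 15.0*I)
K(W) = W + 19*sqrt(W)
((-151 - J) + K(l(-1)))**2 = ((-151 - 15*I) + (2 + 19*sqrt(2)))**2 = (-149 - 15*I + 19*sqrt(2))**2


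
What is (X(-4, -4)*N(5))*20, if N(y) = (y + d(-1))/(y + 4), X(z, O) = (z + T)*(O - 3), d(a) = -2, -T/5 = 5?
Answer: 4060/3 ≈ 1353.3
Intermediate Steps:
T = -25 (T = -5*5 = -25)
X(z, O) = (-25 + z)*(-3 + O) (X(z, O) = (z - 25)*(O - 3) = (-25 + z)*(-3 + O))
N(y) = (-2 + y)/(4 + y) (N(y) = (y - 2)/(y + 4) = (-2 + y)/(4 + y))
(X(-4, -4)*N(5))*20 = ((75 - 25*(-4) - 3*(-4) - 4*(-4))*((-2 + 5)/(4 + 5)))*20 = ((75 + 100 + 12 + 16)*(3/9))*20 = (203*((⅑)*3))*20 = (203*(⅓))*20 = (203/3)*20 = 4060/3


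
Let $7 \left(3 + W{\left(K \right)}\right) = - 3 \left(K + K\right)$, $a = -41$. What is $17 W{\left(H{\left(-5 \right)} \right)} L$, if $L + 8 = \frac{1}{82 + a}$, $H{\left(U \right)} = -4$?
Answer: $- \frac{16677}{287} \approx -58.108$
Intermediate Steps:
$L = - \frac{327}{41}$ ($L = -8 + \frac{1}{82 - 41} = -8 + \frac{1}{41} = - \frac{327}{41} \approx -7.9756$)
$W{\left(K \right)} = -3 - \frac{6 K}{7}$ ($W{\left(K \right)} = -3 + \frac{\left(-3\right) \left(K + K\right)}{7} = -3 + \frac{\left(-3\right) 2 K}{7} = -3 + \frac{\left(-6\right) K}{7} = -3 - \frac{6 K}{7}$)
$17 W{\left(H{\left(-5 \right)} \right)} L = 17 \left(-3 - - \frac{24}{7}\right) \left(- \frac{327}{41}\right) = 17 \left(-3 + \frac{24}{7}\right) \left(- \frac{327}{41}\right) = 17 \cdot \frac{3}{7} \left(- \frac{327}{41}\right) = \frac{51}{7} \left(- \frac{327}{41}\right) = - \frac{16677}{287}$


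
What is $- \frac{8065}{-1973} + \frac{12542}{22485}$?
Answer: $\frac{206086891}{44362905} \approx 4.6455$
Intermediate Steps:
$- \frac{8065}{-1973} + \frac{12542}{22485} = \left(-8065\right) \left(- \frac{1}{1973}\right) + 12542 \cdot \frac{1}{22485} = \frac{8065}{1973} + \frac{12542}{22485} = \frac{206086891}{44362905}$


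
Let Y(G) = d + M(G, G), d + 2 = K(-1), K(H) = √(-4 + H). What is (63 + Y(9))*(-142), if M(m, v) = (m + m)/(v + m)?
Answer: -8804 - 142*I*√5 ≈ -8804.0 - 317.52*I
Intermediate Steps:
M(m, v) = 2*m/(m + v) (M(m, v) = (2*m)/(m + v) = 2*m/(m + v))
d = -2 + I*√5 (d = -2 + √(-4 - 1) = -2 + √(-5) = -2 + I*√5 ≈ -2.0 + 2.2361*I)
Y(G) = -1 + I*√5 (Y(G) = (-2 + I*√5) + 2*G/(G + G) = (-2 + I*√5) + 2*G/((2*G)) = (-2 + I*√5) + 2*G*(1/(2*G)) = (-2 + I*√5) + 1 = -1 + I*√5)
(63 + Y(9))*(-142) = (63 + (-1 + I*√5))*(-142) = (62 + I*√5)*(-142) = -8804 - 142*I*√5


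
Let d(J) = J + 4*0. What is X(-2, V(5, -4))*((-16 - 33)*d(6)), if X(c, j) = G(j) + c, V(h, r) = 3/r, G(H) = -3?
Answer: 1470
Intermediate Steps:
d(J) = J (d(J) = J + 0 = J)
X(c, j) = -3 + c
X(-2, V(5, -4))*((-16 - 33)*d(6)) = (-3 - 2)*((-16 - 33)*6) = -(-245)*6 = -5*(-294) = 1470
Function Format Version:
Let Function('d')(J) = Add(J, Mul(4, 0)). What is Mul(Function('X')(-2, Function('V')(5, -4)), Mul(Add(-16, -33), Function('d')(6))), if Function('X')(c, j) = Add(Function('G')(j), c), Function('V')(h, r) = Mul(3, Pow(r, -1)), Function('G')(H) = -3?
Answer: 1470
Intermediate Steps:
Function('d')(J) = J (Function('d')(J) = Add(J, 0) = J)
Function('X')(c, j) = Add(-3, c)
Mul(Function('X')(-2, Function('V')(5, -4)), Mul(Add(-16, -33), Function('d')(6))) = Mul(Add(-3, -2), Mul(Add(-16, -33), 6)) = Mul(-5, Mul(-49, 6)) = Mul(-5, -294) = 1470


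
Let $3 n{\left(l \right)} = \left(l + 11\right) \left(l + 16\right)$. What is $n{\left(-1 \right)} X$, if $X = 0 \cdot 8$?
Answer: $0$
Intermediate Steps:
$n{\left(l \right)} = \frac{\left(11 + l\right) \left(16 + l\right)}{3}$ ($n{\left(l \right)} = \frac{\left(l + 11\right) \left(l + 16\right)}{3} = \frac{\left(11 + l\right) \left(16 + l\right)}{3}$)
$X = 0$
$n{\left(-1 \right)} X = \left(\frac{176}{3} + 9 \left(-1\right) + \frac{\left(-1\right)^{2}}{3}\right) 0 = \left(\frac{176}{3} - 9 + \frac{1}{3} \cdot 1\right) 0 = \left(\frac{176}{3} - 9 + \frac{1}{3}\right) 0 = 50 \cdot 0 = 0$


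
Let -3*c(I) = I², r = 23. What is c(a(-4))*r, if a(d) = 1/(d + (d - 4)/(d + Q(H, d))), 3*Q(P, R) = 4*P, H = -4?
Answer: -1127/1452 ≈ -0.77617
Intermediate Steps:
Q(P, R) = 4*P/3 (Q(P, R) = (4*P)/3 = 4*P/3)
a(d) = 1/(d + (-4 + d)/(-16/3 + d)) (a(d) = 1/(d + (d - 4)/(d + (4/3)*(-4))) = 1/(d + (-4 + d)/(d - 16/3)) = 1/(d + (-4 + d)/(-16/3 + d)))
c(I) = -I²/3
c(a(-4))*r = -(16 - 3*(-4))²/(12 - 3*(-4)² + 13*(-4))²/3*23 = -(16 + 12)²/(12 - 3*16 - 52)²/3*23 = -784/(12 - 48 - 52)²/3*23 = -(28/(-88))²/3*23 = -(-1/88*28)²/3*23 = -(-7/22)²/3*23 = -⅓*49/484*23 = -49/1452*23 = -1127/1452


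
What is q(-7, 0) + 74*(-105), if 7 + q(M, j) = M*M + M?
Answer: -7735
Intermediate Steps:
q(M, j) = -7 + M + M² (q(M, j) = -7 + (M*M + M) = -7 + (M² + M) = -7 + (M + M²) = -7 + M + M²)
q(-7, 0) + 74*(-105) = (-7 - 7 + (-7)²) + 74*(-105) = (-7 - 7 + 49) - 7770 = 35 - 7770 = -7735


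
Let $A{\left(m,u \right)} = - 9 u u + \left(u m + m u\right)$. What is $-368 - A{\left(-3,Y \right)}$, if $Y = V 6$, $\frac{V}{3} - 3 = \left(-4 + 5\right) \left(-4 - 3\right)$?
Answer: $45856$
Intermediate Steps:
$V = -12$ ($V = 9 + 3 \left(-4 + 5\right) \left(-4 - 3\right) = 9 + 3 \cdot 1 \left(-7\right) = 9 + 3 \left(-7\right) = 9 - 21 = -12$)
$Y = -72$ ($Y = \left(-12\right) 6 = -72$)
$A{\left(m,u \right)} = - 9 u^{2} + 2 m u$ ($A{\left(m,u \right)} = - 9 u^{2} + \left(m u + m u\right) = - 9 u^{2} + 2 m u$)
$-368 - A{\left(-3,Y \right)} = -368 - - 72 \left(\left(-9\right) \left(-72\right) + 2 \left(-3\right)\right) = -368 - - 72 \left(648 - 6\right) = -368 - \left(-72\right) 642 = -368 - -46224 = -368 + 46224 = 45856$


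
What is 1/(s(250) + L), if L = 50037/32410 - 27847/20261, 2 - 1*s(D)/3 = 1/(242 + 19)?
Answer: 57129333870/351800563879 ≈ 0.16239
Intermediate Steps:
s(D) = 521/87 (s(D) = 6 - 3/(242 + 19) = 6 - 3/261 = 6 - 3*1/261 = 6 - 1/87 = 521/87)
L = 111278387/656659010 (L = 50037*(1/32410) - 27847*1/20261 = 50037/32410 - 27847/20261 = 111278387/656659010 ≈ 0.16946)
1/(s(250) + L) = 1/(521/87 + 111278387/656659010) = 1/(351800563879/57129333870) = 57129333870/351800563879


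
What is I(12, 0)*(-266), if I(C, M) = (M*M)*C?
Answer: 0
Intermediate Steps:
I(C, M) = C*M² (I(C, M) = M²*C = C*M²)
I(12, 0)*(-266) = (12*0²)*(-266) = (12*0)*(-266) = 0*(-266) = 0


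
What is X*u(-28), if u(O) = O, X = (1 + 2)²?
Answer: -252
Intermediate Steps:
X = 9 (X = 3² = 9)
X*u(-28) = 9*(-28) = -252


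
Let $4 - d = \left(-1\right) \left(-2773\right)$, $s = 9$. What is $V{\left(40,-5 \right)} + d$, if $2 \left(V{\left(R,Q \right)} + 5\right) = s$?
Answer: $- \frac{5539}{2} \approx -2769.5$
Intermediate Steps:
$d = -2769$ ($d = 4 - \left(-1\right) \left(-2773\right) = 4 - 2773 = -2769$)
$V{\left(R,Q \right)} = - \frac{1}{2}$ ($V{\left(R,Q \right)} = -5 + \frac{1}{2} \cdot 9 = -5 + \frac{9}{2} = - \frac{1}{2}$)
$V{\left(40,-5 \right)} + d = - \frac{1}{2} - 2769 = - \frac{5539}{2}$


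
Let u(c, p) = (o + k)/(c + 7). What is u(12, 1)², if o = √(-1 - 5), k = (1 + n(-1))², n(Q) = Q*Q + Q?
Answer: (1 + I*√6)²/361 ≈ -0.01385 + 0.013571*I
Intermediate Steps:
n(Q) = Q + Q² (n(Q) = Q² + Q = Q + Q²)
k = 1 (k = (1 - (1 - 1))² = (1 - 1*0)² = (1 + 0)² = 1² = 1)
o = I*√6 (o = √(-6) = I*√6 ≈ 2.4495*I)
u(c, p) = (1 + I*√6)/(7 + c) (u(c, p) = (I*√6 + 1)/(c + 7) = (1 + I*√6)/(7 + c))
u(12, 1)² = ((1 + I*√6)/(7 + 12))² = ((1 + I*√6)/19)² = (1/19 + I*√6/19)²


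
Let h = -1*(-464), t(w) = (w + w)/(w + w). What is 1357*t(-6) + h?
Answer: 1821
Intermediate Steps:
t(w) = 1 (t(w) = (2*w)/((2*w)) = (2*w)*(1/(2*w)) = 1)
h = 464
1357*t(-6) + h = 1357*1 + 464 = 1357 + 464 = 1821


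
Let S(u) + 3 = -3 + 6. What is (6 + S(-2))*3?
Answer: 18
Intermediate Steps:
S(u) = 0 (S(u) = -3 + (-3 + 6) = -3 + 3 = 0)
(6 + S(-2))*3 = (6 + 0)*3 = 6*3 = 18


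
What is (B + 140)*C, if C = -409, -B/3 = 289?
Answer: 297343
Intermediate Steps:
B = -867 (B = -3*289 = -867)
(B + 140)*C = (-867 + 140)*(-409) = -727*(-409) = 297343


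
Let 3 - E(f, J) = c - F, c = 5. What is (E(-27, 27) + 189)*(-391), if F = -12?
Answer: -68425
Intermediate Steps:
E(f, J) = -14 (E(f, J) = 3 - (5 - 1*(-12)) = 3 - (5 + 12) = 3 - 1*17 = 3 - 17 = -14)
(E(-27, 27) + 189)*(-391) = (-14 + 189)*(-391) = 175*(-391) = -68425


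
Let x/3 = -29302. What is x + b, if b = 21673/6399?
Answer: -562488821/6399 ≈ -87903.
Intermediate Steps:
x = -87906 (x = 3*(-29302) = -87906)
b = 21673/6399 (b = 21673*(1/6399) = 21673/6399 ≈ 3.3869)
x + b = -87906 + 21673/6399 = -562488821/6399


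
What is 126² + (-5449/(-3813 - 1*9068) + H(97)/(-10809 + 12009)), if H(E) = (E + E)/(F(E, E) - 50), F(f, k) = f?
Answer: 5767019830457/363244200 ≈ 15876.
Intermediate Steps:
H(E) = 2*E/(-50 + E) (H(E) = (E + E)/(E - 50) = (2*E)/(-50 + E) = 2*E/(-50 + E))
126² + (-5449/(-3813 - 1*9068) + H(97)/(-10809 + 12009)) = 126² + (-5449/(-3813 - 1*9068) + (2*97/(-50 + 97))/(-10809 + 12009)) = 15876 + (-5449/(-3813 - 9068) + (2*97/47)/1200) = 15876 + (-5449/(-12881) + (2*97*(1/47))*(1/1200)) = 15876 + (-5449*(-1/12881) + (194/47)*(1/1200)) = 15876 + (5449/12881 + 97/28200) = 15876 + 154911257/363244200 = 5767019830457/363244200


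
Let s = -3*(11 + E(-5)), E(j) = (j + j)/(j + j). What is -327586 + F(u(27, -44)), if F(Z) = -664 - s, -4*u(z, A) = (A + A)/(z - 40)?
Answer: -328214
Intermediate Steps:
E(j) = 1 (E(j) = (2*j)/((2*j)) = (2*j)*(1/(2*j)) = 1)
s = -36 (s = -3*(11 + 1) = -3*12 = -36)
u(z, A) = -A/(2*(-40 + z)) (u(z, A) = -(A + A)/(4*(z - 40)) = -2*A/(4*(-40 + z)) = -A/(2*(-40 + z)))
F(Z) = -628 (F(Z) = -664 - 1*(-36) = -664 + 36 = -628)
-327586 + F(u(27, -44)) = -327586 - 628 = -328214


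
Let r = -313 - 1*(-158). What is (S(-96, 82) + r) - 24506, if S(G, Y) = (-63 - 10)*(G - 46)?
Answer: -14295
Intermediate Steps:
r = -155 (r = -313 + 158 = -155)
S(G, Y) = 3358 - 73*G (S(G, Y) = -73*(-46 + G) = 3358 - 73*G)
(S(-96, 82) + r) - 24506 = ((3358 - 73*(-96)) - 155) - 24506 = ((3358 + 7008) - 155) - 24506 = (10366 - 155) - 24506 = 10211 - 24506 = -14295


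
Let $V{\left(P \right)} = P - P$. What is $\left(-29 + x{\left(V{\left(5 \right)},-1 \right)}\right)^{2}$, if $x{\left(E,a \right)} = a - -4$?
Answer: $676$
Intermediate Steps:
$V{\left(P \right)} = 0$
$x{\left(E,a \right)} = 4 + a$ ($x{\left(E,a \right)} = a + 4 = 4 + a$)
$\left(-29 + x{\left(V{\left(5 \right)},-1 \right)}\right)^{2} = \left(-29 + \left(4 - 1\right)\right)^{2} = \left(-29 + 3\right)^{2} = \left(-26\right)^{2} = 676$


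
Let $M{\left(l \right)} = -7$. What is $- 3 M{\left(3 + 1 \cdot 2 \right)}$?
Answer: $21$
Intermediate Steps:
$- 3 M{\left(3 + 1 \cdot 2 \right)} = \left(-3\right) \left(-7\right) = 21$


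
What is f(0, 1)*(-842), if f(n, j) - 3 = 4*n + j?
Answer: -3368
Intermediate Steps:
f(n, j) = 3 + j + 4*n (f(n, j) = 3 + (4*n + j) = 3 + (j + 4*n) = 3 + j + 4*n)
f(0, 1)*(-842) = (3 + 1 + 4*0)*(-842) = (3 + 1 + 0)*(-842) = 4*(-842) = -3368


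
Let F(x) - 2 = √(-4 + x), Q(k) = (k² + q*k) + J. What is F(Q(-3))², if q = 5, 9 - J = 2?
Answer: (2 + I*√3)² ≈ 1.0 + 6.9282*I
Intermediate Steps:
J = 7 (J = 9 - 1*2 = 9 - 2 = 7)
Q(k) = 7 + k² + 5*k (Q(k) = (k² + 5*k) + 7 = 7 + k² + 5*k)
F(x) = 2 + √(-4 + x)
F(Q(-3))² = (2 + √(-4 + (7 + (-3)² + 5*(-3))))² = (2 + √(-4 + (7 + 9 - 15)))² = (2 + √(-4 + 1))² = (2 + √(-3))² = (2 + I*√3)²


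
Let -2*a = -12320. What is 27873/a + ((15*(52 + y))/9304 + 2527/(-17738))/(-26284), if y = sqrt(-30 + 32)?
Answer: 38554376637529/8520605712080 - 15*sqrt(2)/244546336 ≈ 4.5248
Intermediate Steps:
a = 6160 (a = -1/2*(-12320) = 6160)
y = sqrt(2) ≈ 1.4142
27873/a + ((15*(52 + y))/9304 + 2527/(-17738))/(-26284) = 27873/6160 + ((15*(52 + sqrt(2)))/9304 + 2527/(-17738))/(-26284) = 27873*(1/6160) + ((780 + 15*sqrt(2))*(1/9304) + 2527*(-1/17738))*(-1/26284) = 27873/6160 + ((195/2326 + 15*sqrt(2)/9304) - 361/2534)*(-1/26284) = 27873/6160 + (-86389/1473521 + 15*sqrt(2)/9304)*(-1/26284) = 27873/6160 + (86389/38730025964 - 15*sqrt(2)/244546336) = 38554376637529/8520605712080 - 15*sqrt(2)/244546336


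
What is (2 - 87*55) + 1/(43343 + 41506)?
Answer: -405832766/84849 ≈ -4783.0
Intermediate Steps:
(2 - 87*55) + 1/(43343 + 41506) = (2 - 4785) + 1/84849 = -4783 + 1/84849 = -405832766/84849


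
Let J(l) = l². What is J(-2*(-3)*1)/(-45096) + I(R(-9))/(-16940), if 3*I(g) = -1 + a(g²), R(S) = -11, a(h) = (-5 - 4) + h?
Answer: -94933/31830260 ≈ -0.0029825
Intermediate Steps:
a(h) = -9 + h
I(g) = -10/3 + g²/3 (I(g) = (-1 + (-9 + g²))/3 = (-10 + g²)/3 = -10/3 + g²/3)
J(-2*(-3)*1)/(-45096) + I(R(-9))/(-16940) = (-2*(-3)*1)²/(-45096) + (-10/3 + (⅓)*(-11)²)/(-16940) = (6*1)²*(-1/45096) + (-10/3 + (⅓)*121)*(-1/16940) = 6²*(-1/45096) + (-10/3 + 121/3)*(-1/16940) = 36*(-1/45096) + 37*(-1/16940) = -3/3758 - 37/16940 = -94933/31830260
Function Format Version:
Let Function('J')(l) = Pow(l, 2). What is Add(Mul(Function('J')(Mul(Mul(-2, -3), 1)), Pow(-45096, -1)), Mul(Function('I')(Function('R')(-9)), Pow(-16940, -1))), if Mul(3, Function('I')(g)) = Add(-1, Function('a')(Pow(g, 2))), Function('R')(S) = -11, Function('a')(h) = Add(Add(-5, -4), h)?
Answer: Rational(-94933, 31830260) ≈ -0.0029825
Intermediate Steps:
Function('a')(h) = Add(-9, h)
Function('I')(g) = Add(Rational(-10, 3), Mul(Rational(1, 3), Pow(g, 2))) (Function('I')(g) = Mul(Rational(1, 3), Add(-1, Add(-9, Pow(g, 2)))) = Mul(Rational(1, 3), Add(-10, Pow(g, 2))) = Add(Rational(-10, 3), Mul(Rational(1, 3), Pow(g, 2))))
Add(Mul(Function('J')(Mul(Mul(-2, -3), 1)), Pow(-45096, -1)), Mul(Function('I')(Function('R')(-9)), Pow(-16940, -1))) = Add(Mul(Pow(Mul(Mul(-2, -3), 1), 2), Pow(-45096, -1)), Mul(Add(Rational(-10, 3), Mul(Rational(1, 3), Pow(-11, 2))), Pow(-16940, -1))) = Add(Mul(Pow(Mul(6, 1), 2), Rational(-1, 45096)), Mul(Add(Rational(-10, 3), Mul(Rational(1, 3), 121)), Rational(-1, 16940))) = Add(Mul(Pow(6, 2), Rational(-1, 45096)), Mul(Add(Rational(-10, 3), Rational(121, 3)), Rational(-1, 16940))) = Add(Mul(36, Rational(-1, 45096)), Mul(37, Rational(-1, 16940))) = Add(Rational(-3, 3758), Rational(-37, 16940)) = Rational(-94933, 31830260)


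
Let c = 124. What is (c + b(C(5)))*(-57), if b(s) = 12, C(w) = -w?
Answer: -7752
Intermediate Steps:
(c + b(C(5)))*(-57) = (124 + 12)*(-57) = 136*(-57) = -7752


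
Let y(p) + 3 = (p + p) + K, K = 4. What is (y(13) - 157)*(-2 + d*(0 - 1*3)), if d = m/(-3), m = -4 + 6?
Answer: 0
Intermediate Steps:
y(p) = 1 + 2*p (y(p) = -3 + ((p + p) + 4) = -3 + (2*p + 4) = -3 + (4 + 2*p) = 1 + 2*p)
m = 2
d = -⅔ (d = 2/(-3) = 2*(-⅓) = -⅔ ≈ -0.66667)
(y(13) - 157)*(-2 + d*(0 - 1*3)) = ((1 + 2*13) - 157)*(-2 - 2*(0 - 1*3)/3) = ((1 + 26) - 157)*(-2 - 2*(0 - 3)/3) = (27 - 157)*(-2 - ⅔*(-3)) = -130*(-2 + 2) = -130*0 = 0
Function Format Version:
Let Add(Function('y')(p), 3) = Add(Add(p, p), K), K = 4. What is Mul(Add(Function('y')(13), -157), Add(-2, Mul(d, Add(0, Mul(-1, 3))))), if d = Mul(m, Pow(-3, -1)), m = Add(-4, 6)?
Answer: 0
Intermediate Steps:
Function('y')(p) = Add(1, Mul(2, p)) (Function('y')(p) = Add(-3, Add(Add(p, p), 4)) = Add(-3, Add(Mul(2, p), 4)) = Add(-3, Add(4, Mul(2, p))) = Add(1, Mul(2, p)))
m = 2
d = Rational(-2, 3) (d = Mul(2, Pow(-3, -1)) = Mul(2, Rational(-1, 3)) = Rational(-2, 3) ≈ -0.66667)
Mul(Add(Function('y')(13), -157), Add(-2, Mul(d, Add(0, Mul(-1, 3))))) = Mul(Add(Add(1, Mul(2, 13)), -157), Add(-2, Mul(Rational(-2, 3), Add(0, Mul(-1, 3))))) = Mul(Add(Add(1, 26), -157), Add(-2, Mul(Rational(-2, 3), Add(0, -3)))) = Mul(Add(27, -157), Add(-2, Mul(Rational(-2, 3), -3))) = Mul(-130, Add(-2, 2)) = Mul(-130, 0) = 0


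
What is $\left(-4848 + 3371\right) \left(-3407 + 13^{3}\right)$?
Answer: $1787170$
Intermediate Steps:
$\left(-4848 + 3371\right) \left(-3407 + 13^{3}\right) = - 1477 \left(-3407 + 2197\right) = \left(-1477\right) \left(-1210\right) = 1787170$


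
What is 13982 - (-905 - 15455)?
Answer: 30342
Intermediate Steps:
13982 - (-905 - 15455) = 13982 - 1*(-16360) = 13982 + 16360 = 30342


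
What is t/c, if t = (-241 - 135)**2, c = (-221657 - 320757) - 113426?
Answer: -4418/20495 ≈ -0.21556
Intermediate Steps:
c = -655840 (c = -542414 - 113426 = -655840)
t = 141376 (t = (-376)**2 = 141376)
t/c = 141376/(-655840) = 141376*(-1/655840) = -4418/20495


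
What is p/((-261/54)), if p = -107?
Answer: 642/29 ≈ 22.138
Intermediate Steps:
p/((-261/54)) = -107/((-261/54)) = -107/((-261*1/54)) = -107/(-29/6) = -107*(-6/29) = 642/29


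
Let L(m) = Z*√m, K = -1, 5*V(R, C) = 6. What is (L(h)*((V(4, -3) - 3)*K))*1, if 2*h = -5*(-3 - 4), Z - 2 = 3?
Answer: 9*√70/2 ≈ 37.650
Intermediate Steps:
Z = 5 (Z = 2 + 3 = 5)
V(R, C) = 6/5 (V(R, C) = (⅕)*6 = 6/5)
h = 35/2 (h = (-5*(-3 - 4))/2 = (-5*(-7))/2 = (½)*35 = 35/2 ≈ 17.500)
L(m) = 5*√m
(L(h)*((V(4, -3) - 3)*K))*1 = ((5*√(35/2))*((6/5 - 3)*(-1)))*1 = ((5*(√70/2))*(-9/5*(-1)))*1 = ((5*√70/2)*(9/5))*1 = (9*√70/2)*1 = 9*√70/2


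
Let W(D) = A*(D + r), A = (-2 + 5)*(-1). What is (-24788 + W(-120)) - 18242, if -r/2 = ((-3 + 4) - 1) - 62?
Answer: -43042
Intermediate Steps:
r = 124 (r = -2*(((-3 + 4) - 1) - 62) = -2*((1 - 1) - 62) = -2*(0 - 62) = -2*(-62) = 124)
A = -3 (A = 3*(-1) = -3)
W(D) = -372 - 3*D (W(D) = -3*(D + 124) = -3*(124 + D) = -372 - 3*D)
(-24788 + W(-120)) - 18242 = (-24788 + (-372 - 3*(-120))) - 18242 = (-24788 + (-372 + 360)) - 18242 = (-24788 - 12) - 18242 = -24800 - 18242 = -43042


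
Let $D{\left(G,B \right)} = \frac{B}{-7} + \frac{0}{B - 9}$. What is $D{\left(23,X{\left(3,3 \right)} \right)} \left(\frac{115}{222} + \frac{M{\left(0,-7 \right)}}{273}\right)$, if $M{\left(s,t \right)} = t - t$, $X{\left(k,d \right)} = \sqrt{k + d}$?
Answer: $- \frac{115 \sqrt{6}}{1554} \approx -0.18127$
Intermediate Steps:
$X{\left(k,d \right)} = \sqrt{d + k}$
$D{\left(G,B \right)} = - \frac{B}{7}$ ($D{\left(G,B \right)} = B \left(- \frac{1}{7}\right) + \frac{0}{B - 9} = - \frac{B}{7} + \frac{0}{-9 + B} = - \frac{B}{7} + 0 = - \frac{B}{7}$)
$M{\left(s,t \right)} = 0$
$D{\left(23,X{\left(3,3 \right)} \right)} \left(\frac{115}{222} + \frac{M{\left(0,-7 \right)}}{273}\right) = - \frac{\sqrt{3 + 3}}{7} \left(\frac{115}{222} + \frac{0}{273}\right) = - \frac{\sqrt{6}}{7} \left(115 \cdot \frac{1}{222} + 0 \cdot \frac{1}{273}\right) = - \frac{\sqrt{6}}{7} \left(\frac{115}{222} + 0\right) = - \frac{\sqrt{6}}{7} \cdot \frac{115}{222} = - \frac{115 \sqrt{6}}{1554}$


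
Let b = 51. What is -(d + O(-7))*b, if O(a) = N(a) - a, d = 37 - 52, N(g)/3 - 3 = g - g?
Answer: -51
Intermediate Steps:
N(g) = 9 (N(g) = 9 + 3*(g - g) = 9 + 3*0 = 9 + 0 = 9)
d = -15
O(a) = 9 - a
-(d + O(-7))*b = -(-15 + (9 - 1*(-7)))*51 = -(-15 + (9 + 7))*51 = -(-15 + 16)*51 = -51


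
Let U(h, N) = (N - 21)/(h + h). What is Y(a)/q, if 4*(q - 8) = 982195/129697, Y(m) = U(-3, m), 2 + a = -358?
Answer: 32943038/5132499 ≈ 6.4185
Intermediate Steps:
a = -360 (a = -2 - 358 = -360)
U(h, N) = (-21 + N)/(2*h) (U(h, N) = (-21 + N)/((2*h)) = (-21 + N)*(1/(2*h)) = (-21 + N)/(2*h))
Y(m) = 7/2 - m/6 (Y(m) = (½)*(-21 + m)/(-3) = (½)*(-⅓)*(-21 + m) = 7/2 - m/6)
q = 5132499/518788 (q = 8 + (982195/129697)/4 = 8 + (982195*(1/129697))/4 = 8 + (¼)*(982195/129697) = 8 + 982195/518788 = 5132499/518788 ≈ 9.8932)
Y(a)/q = (7/2 - ⅙*(-360))/(5132499/518788) = (7/2 + 60)*(518788/5132499) = (127/2)*(518788/5132499) = 32943038/5132499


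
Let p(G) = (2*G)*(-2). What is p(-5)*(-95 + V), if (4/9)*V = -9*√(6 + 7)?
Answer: -1900 - 405*√13 ≈ -3360.3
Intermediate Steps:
p(G) = -4*G
V = -81*√13/4 (V = 9*(-9*√(6 + 7))/4 = 9*(-9*√13)/4 = -81*√13/4 ≈ -73.012)
p(-5)*(-95 + V) = (-4*(-5))*(-95 - 81*√13/4) = 20*(-95 - 81*√13/4) = -1900 - 405*√13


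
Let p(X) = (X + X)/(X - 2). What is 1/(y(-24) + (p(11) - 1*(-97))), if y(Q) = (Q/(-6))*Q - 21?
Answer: -9/158 ≈ -0.056962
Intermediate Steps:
p(X) = 2*X/(-2 + X) (p(X) = (2*X)/(-2 + X) = 2*X/(-2 + X))
y(Q) = -21 - Q**2/6 (y(Q) = (Q*(-1/6))*Q - 21 = (-Q/6)*Q - 21 = -Q**2/6 - 21 = -21 - Q**2/6)
1/(y(-24) + (p(11) - 1*(-97))) = 1/((-21 - 1/6*(-24)**2) + (2*11/(-2 + 11) - 1*(-97))) = 1/((-21 - 1/6*576) + (2*11/9 + 97)) = 1/((-21 - 96) + (2*11*(1/9) + 97)) = 1/(-117 + (22/9 + 97)) = 1/(-117 + 895/9) = 1/(-158/9) = -9/158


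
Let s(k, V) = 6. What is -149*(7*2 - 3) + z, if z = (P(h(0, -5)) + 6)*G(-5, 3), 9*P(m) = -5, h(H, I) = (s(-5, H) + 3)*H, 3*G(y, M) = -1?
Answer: -44302/27 ≈ -1640.8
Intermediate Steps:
G(y, M) = -1/3 (G(y, M) = (1/3)*(-1) = -1/3)
h(H, I) = 9*H (h(H, I) = (6 + 3)*H = 9*H)
P(m) = -5/9 (P(m) = (1/9)*(-5) = -5/9)
z = -49/27 (z = (-5/9 + 6)*(-1/3) = (49/9)*(-1/3) = -49/27 ≈ -1.8148)
-149*(7*2 - 3) + z = -149*(7*2 - 3) - 49/27 = -149*(14 - 3) - 49/27 = -149*11 - 49/27 = -1639 - 49/27 = -44302/27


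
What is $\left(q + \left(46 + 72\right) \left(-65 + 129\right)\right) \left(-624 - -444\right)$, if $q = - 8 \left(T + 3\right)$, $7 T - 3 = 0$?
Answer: $- \frac{9480960}{7} \approx -1.3544 \cdot 10^{6}$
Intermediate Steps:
$T = \frac{3}{7}$ ($T = \frac{3}{7} + \frac{1}{7} \cdot 0 = \frac{3}{7} + 0 = \frac{3}{7} \approx 0.42857$)
$q = - \frac{192}{7}$ ($q = - 8 \left(\frac{3}{7} + 3\right) = \left(-8\right) \frac{24}{7} = - \frac{192}{7} \approx -27.429$)
$\left(q + \left(46 + 72\right) \left(-65 + 129\right)\right) \left(-624 - -444\right) = \left(- \frac{192}{7} + \left(46 + 72\right) \left(-65 + 129\right)\right) \left(-624 - -444\right) = \left(- \frac{192}{7} + 118 \cdot 64\right) \left(-624 + 444\right) = \left(- \frac{192}{7} + 7552\right) \left(-180\right) = \frac{52672}{7} \left(-180\right) = - \frac{9480960}{7}$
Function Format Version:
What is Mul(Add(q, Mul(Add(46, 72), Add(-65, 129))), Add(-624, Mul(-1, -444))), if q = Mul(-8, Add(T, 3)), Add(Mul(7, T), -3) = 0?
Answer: Rational(-9480960, 7) ≈ -1.3544e+6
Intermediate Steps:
T = Rational(3, 7) (T = Add(Rational(3, 7), Mul(Rational(1, 7), 0)) = Add(Rational(3, 7), 0) = Rational(3, 7) ≈ 0.42857)
q = Rational(-192, 7) (q = Mul(-8, Add(Rational(3, 7), 3)) = Mul(-8, Rational(24, 7)) = Rational(-192, 7) ≈ -27.429)
Mul(Add(q, Mul(Add(46, 72), Add(-65, 129))), Add(-624, Mul(-1, -444))) = Mul(Add(Rational(-192, 7), Mul(Add(46, 72), Add(-65, 129))), Add(-624, Mul(-1, -444))) = Mul(Add(Rational(-192, 7), Mul(118, 64)), Add(-624, 444)) = Mul(Add(Rational(-192, 7), 7552), -180) = Mul(Rational(52672, 7), -180) = Rational(-9480960, 7)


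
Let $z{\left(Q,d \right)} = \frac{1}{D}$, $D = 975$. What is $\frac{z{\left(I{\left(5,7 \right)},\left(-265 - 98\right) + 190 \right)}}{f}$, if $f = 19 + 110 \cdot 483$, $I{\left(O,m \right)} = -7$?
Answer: $\frac{1}{51820275} \approx 1.9297 \cdot 10^{-8}$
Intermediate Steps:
$f = 53149$ ($f = 19 + 53130 = 53149$)
$z{\left(Q,d \right)} = \frac{1}{975}$
$\frac{z{\left(I{\left(5,7 \right)},\left(-265 - 98\right) + 190 \right)}}{f} = \frac{1}{975 \cdot 53149} = \frac{1}{975} \cdot \frac{1}{53149} = \frac{1}{51820275}$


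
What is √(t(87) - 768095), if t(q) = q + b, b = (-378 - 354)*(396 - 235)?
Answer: 2*I*√221465 ≈ 941.2*I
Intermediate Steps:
b = -117852 (b = -732*161 = -117852)
t(q) = -117852 + q (t(q) = q - 117852 = -117852 + q)
√(t(87) - 768095) = √((-117852 + 87) - 768095) = √(-117765 - 768095) = √(-885860) = 2*I*√221465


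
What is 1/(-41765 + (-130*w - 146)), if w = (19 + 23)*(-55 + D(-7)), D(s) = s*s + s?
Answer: 1/29069 ≈ 3.4401e-5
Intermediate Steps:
D(s) = s + s² (D(s) = s² + s = s + s²)
w = -546 (w = (19 + 23)*(-55 - 7*(1 - 7)) = 42*(-55 - 7*(-6)) = 42*(-55 + 42) = 42*(-13) = -546)
1/(-41765 + (-130*w - 146)) = 1/(-41765 + (-130*(-546) - 146)) = 1/(-41765 + (70980 - 146)) = 1/(-41765 + 70834) = 1/29069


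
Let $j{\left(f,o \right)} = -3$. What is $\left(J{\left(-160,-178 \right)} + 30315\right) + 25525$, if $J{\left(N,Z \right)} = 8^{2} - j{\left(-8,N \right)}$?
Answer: $55907$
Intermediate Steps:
$J{\left(N,Z \right)} = 67$ ($J{\left(N,Z \right)} = 8^{2} - -3 = 64 + 3 = 67$)
$\left(J{\left(-160,-178 \right)} + 30315\right) + 25525 = \left(67 + 30315\right) + 25525 = 30382 + 25525 = 55907$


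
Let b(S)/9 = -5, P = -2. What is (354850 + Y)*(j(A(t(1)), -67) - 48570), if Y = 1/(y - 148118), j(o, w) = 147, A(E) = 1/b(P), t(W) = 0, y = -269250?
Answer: -7171593254071977/417368 ≈ -1.7183e+10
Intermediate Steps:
b(S) = -45 (b(S) = 9*(-5) = -45)
A(E) = -1/45 (A(E) = 1/(-45) = -1/45)
Y = -1/417368 (Y = 1/(-269250 - 148118) = 1/(-417368) = -1/417368 ≈ -2.3960e-6)
(354850 + Y)*(j(A(t(1)), -67) - 48570) = (354850 - 1/417368)*(147 - 48570) = (148103034799/417368)*(-48423) = -7171593254071977/417368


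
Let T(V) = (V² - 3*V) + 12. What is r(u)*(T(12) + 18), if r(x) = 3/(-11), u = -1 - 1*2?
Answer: -414/11 ≈ -37.636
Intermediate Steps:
u = -3 (u = -1 - 2 = -3)
T(V) = 12 + V² - 3*V
r(x) = -3/11 (r(x) = 3*(-1/11) = -3/11)
r(u)*(T(12) + 18) = -3*((12 + 12² - 3*12) + 18)/11 = -3*((12 + 144 - 36) + 18)/11 = -3*(120 + 18)/11 = -3/11*138 = -414/11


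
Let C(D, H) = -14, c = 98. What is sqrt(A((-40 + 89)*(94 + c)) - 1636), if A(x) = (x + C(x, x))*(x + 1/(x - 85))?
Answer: 13*sqrt(45453203148754)/9323 ≈ 9400.9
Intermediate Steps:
A(x) = (-14 + x)*(x + 1/(-85 + x)) (A(x) = (x - 14)*(x + 1/(x - 85)) = (-14 + x)*(x + 1/(-85 + x)))
sqrt(A((-40 + 89)*(94 + c)) - 1636) = sqrt((-14 + ((-40 + 89)*(94 + 98))**3 - 99*(-40 + 89)**2*(94 + 98)**2 + 1191*((-40 + 89)*(94 + 98)))/(-85 + (-40 + 89)*(94 + 98)) - 1636) = sqrt((-14 + (49*192)**3 - 99*(49*192)**2 + 1191*(49*192))/(-85 + 49*192) - 1636) = sqrt((-14 + 9408**3 - 99*9408**2 + 1191*9408)/(-85 + 9408) - 1636) = sqrt((-14 + 832706445312 - 99*88510464 + 11204928)/9323 - 1636) = sqrt((-14 + 832706445312 - 8762535936 + 11204928)/9323 - 1636) = sqrt((1/9323)*823955114290 - 1636) = sqrt(823955114290/9323 - 1636) = sqrt(823939861862/9323) = 13*sqrt(45453203148754)/9323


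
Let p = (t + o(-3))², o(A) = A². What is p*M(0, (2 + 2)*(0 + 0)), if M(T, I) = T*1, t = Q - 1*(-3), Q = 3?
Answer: 0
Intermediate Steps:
t = 6 (t = 3 - 1*(-3) = 3 + 3 = 6)
M(T, I) = T
p = 225 (p = (6 + (-3)²)² = (6 + 9)² = 15² = 225)
p*M(0, (2 + 2)*(0 + 0)) = 225*0 = 0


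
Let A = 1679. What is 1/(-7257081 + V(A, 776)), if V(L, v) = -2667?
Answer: -1/7259748 ≈ -1.3775e-7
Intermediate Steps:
1/(-7257081 + V(A, 776)) = 1/(-7257081 - 2667) = 1/(-7259748) = -1/7259748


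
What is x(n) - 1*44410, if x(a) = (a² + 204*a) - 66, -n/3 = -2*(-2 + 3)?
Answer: -43216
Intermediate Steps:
n = 6 (n = -(-6)*(-2 + 3) = -(-6) = -3*(-2) = 6)
x(a) = -66 + a² + 204*a
x(n) - 1*44410 = (-66 + 6² + 204*6) - 1*44410 = (-66 + 36 + 1224) - 44410 = 1194 - 44410 = -43216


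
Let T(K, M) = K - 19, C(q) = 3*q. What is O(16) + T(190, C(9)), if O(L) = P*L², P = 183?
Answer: 47019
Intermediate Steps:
T(K, M) = -19 + K
O(L) = 183*L²
O(16) + T(190, C(9)) = 183*16² + (-19 + 190) = 183*256 + 171 = 46848 + 171 = 47019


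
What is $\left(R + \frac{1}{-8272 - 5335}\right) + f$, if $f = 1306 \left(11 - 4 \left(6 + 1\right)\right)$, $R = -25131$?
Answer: $- \frac{644060132}{13607} \approx -47333.0$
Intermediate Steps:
$f = -22202$ ($f = 1306 \left(11 - 28\right) = 1306 \left(-17\right) = -22202$)
$\left(R + \frac{1}{-8272 - 5335}\right) + f = \left(-25131 + \frac{1}{-8272 - 5335}\right) - 22202 = \left(-25131 + \frac{1}{-13607}\right) - 22202 = \left(-25131 - \frac{1}{13607}\right) - 22202 = - \frac{341957518}{13607} - 22202 = - \frac{644060132}{13607}$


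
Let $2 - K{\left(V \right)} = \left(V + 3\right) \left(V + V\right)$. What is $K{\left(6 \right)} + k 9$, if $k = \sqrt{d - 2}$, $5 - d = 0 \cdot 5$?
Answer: $-106 + 9 \sqrt{3} \approx -90.411$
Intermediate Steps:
$d = 5$ ($d = 5 - 0 \cdot 5 = 5 - 0 = 5 + 0 = 5$)
$K{\left(V \right)} = 2 - 2 V \left(3 + V\right)$ ($K{\left(V \right)} = 2 - \left(V + 3\right) \left(V + V\right) = 2 - \left(3 + V\right) 2 V = 2 - 2 V \left(3 + V\right)$)
$k = \sqrt{3}$ ($k = \sqrt{5 - 2} = \sqrt{3} \approx 1.732$)
$K{\left(6 \right)} + k 9 = \left(2 - 36 - 2 \cdot 6^{2}\right) + \sqrt{3} \cdot 9 = \left(2 - 36 - 72\right) + 9 \sqrt{3} = -106 + 9 \sqrt{3}$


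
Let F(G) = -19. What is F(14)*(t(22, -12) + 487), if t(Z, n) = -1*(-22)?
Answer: -9671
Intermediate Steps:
t(Z, n) = 22
F(14)*(t(22, -12) + 487) = -19*(22 + 487) = -19*509 = -9671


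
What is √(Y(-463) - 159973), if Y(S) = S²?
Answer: 6*√1511 ≈ 233.23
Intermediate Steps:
√(Y(-463) - 159973) = √((-463)² - 159973) = √(214369 - 159973) = √54396 = 6*√1511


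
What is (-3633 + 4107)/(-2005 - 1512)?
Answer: -474/3517 ≈ -0.13477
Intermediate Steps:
(-3633 + 4107)/(-2005 - 1512) = 474/(-3517) = 474*(-1/3517) = -474/3517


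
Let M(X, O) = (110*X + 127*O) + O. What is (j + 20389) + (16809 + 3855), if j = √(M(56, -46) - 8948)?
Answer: 41053 + 6*I*√241 ≈ 41053.0 + 93.145*I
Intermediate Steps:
M(X, O) = 110*X + 128*O
j = 6*I*√241 (j = √((110*56 + 128*(-46)) - 8948) = √((6160 - 5888) - 8948) = √(272 - 8948) = √(-8676) = 6*I*√241 ≈ 93.145*I)
(j + 20389) + (16809 + 3855) = (6*I*√241 + 20389) + (16809 + 3855) = (20389 + 6*I*√241) + 20664 = 41053 + 6*I*√241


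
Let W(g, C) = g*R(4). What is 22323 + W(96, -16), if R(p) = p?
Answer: 22707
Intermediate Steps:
W(g, C) = 4*g (W(g, C) = g*4 = 4*g)
22323 + W(96, -16) = 22323 + 4*96 = 22323 + 384 = 22707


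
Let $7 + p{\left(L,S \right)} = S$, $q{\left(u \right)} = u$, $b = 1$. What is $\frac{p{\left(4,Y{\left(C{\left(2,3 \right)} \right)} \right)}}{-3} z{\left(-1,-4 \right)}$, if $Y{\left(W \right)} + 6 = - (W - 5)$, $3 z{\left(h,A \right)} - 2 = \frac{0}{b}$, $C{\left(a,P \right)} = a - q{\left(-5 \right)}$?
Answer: $\frac{10}{3} \approx 3.3333$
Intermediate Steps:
$C{\left(a,P \right)} = 5 + a$ ($C{\left(a,P \right)} = a - -5 = a + 5 = 5 + a$)
$z{\left(h,A \right)} = \frac{2}{3}$ ($z{\left(h,A \right)} = \frac{2}{3} + \frac{0 \cdot 1^{-1}}{3} = \frac{2}{3} + \frac{0 \cdot 1}{3} = \frac{2}{3} + \frac{1}{3} \cdot 0 = \frac{2}{3} + 0 = \frac{2}{3}$)
$Y{\left(W \right)} = -1 - W$ ($Y{\left(W \right)} = -6 - \left(W - 5\right) = -6 - \left(-5 + W\right) = -1 - W$)
$p{\left(L,S \right)} = -7 + S$
$\frac{p{\left(4,Y{\left(C{\left(2,3 \right)} \right)} \right)}}{-3} z{\left(-1,-4 \right)} = \frac{-7 - 8}{-3} \cdot \frac{2}{3} = \left(-7 - 8\right) \left(- \frac{1}{3}\right) \frac{2}{3} = \left(-15\right) \left(- \frac{1}{3}\right) \frac{2}{3} = 5 \cdot \frac{2}{3} = \frac{10}{3}$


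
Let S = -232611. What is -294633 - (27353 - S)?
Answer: -554597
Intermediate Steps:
-294633 - (27353 - S) = -294633 - (27353 - 1*(-232611)) = -294633 - (27353 + 232611) = -294633 - 1*259964 = -294633 - 259964 = -554597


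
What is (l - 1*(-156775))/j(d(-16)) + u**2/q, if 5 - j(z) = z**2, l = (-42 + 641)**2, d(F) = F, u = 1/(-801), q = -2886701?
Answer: -954903593378036627/464879672323551 ≈ -2054.1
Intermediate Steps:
u = -1/801 ≈ -0.0012484
l = 358801 (l = 599**2 = 358801)
j(z) = 5 - z**2
(l - 1*(-156775))/j(d(-16)) + u**2/q = (358801 - 1*(-156775))/(5 - 1*(-16)**2) + (-1/801)**2/(-2886701) = (358801 + 156775)/(5 - 1*256) + (1/641601)*(-1/2886701) = 515576/(5 - 256) - 1/1852110248301 = 515576/(-251) - 1/1852110248301 = 515576*(-1/251) - 1/1852110248301 = -515576/251 - 1/1852110248301 = -954903593378036627/464879672323551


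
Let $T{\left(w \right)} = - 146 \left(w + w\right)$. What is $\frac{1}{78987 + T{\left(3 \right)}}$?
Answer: $\frac{1}{78111} \approx 1.2802 \cdot 10^{-5}$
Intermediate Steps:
$T{\left(w \right)} = - 292 w$ ($T{\left(w \right)} = - 146 \cdot 2 w = - 292 w$)
$\frac{1}{78987 + T{\left(3 \right)}} = \frac{1}{78987 - 876} = \frac{1}{78111}$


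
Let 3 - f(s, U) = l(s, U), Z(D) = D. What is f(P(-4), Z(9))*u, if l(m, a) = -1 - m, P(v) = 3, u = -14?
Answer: -98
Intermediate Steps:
f(s, U) = 4 + s (f(s, U) = 3 - (-1 - s) = 3 + (1 + s) = 4 + s)
f(P(-4), Z(9))*u = (4 + 3)*(-14) = 7*(-14) = -98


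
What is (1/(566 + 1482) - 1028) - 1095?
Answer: -4347903/2048 ≈ -2123.0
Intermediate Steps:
(1/(566 + 1482) - 1028) - 1095 = (1/2048 - 1028) - 1095 = -2105343/2048 - 1095 = -4347903/2048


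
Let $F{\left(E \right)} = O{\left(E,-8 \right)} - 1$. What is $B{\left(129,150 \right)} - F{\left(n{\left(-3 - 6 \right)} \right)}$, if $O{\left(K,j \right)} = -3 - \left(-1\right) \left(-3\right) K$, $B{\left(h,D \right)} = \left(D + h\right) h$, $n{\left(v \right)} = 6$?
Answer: $36013$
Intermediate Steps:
$B{\left(h,D \right)} = h \left(D + h\right)$
$O{\left(K,j \right)} = -3 - 3 K$
$F{\left(E \right)} = -4 - 3 E$ ($F{\left(E \right)} = \left(-3 - 3 E\right) - 1 = -4 - 3 E$)
$B{\left(129,150 \right)} - F{\left(n{\left(-3 - 6 \right)} \right)} = 129 \left(150 + 129\right) - \left(-4 - 18\right) = 129 \cdot 279 - \left(-4 - 18\right) = 35991 - -22 = 35991 + 22 = 36013$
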